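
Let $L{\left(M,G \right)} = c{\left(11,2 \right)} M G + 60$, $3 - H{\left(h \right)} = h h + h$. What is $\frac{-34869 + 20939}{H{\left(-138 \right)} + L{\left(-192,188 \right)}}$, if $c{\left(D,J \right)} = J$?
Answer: $\frac{398}{2601} \approx 0.15302$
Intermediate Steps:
$H{\left(h \right)} = 3 - h - h^{2}$ ($H{\left(h \right)} = 3 - \left(h h + h\right) = 3 - \left(h^{2} + h\right) = 3 - \left(h + h^{2}\right) = 3 - h - h^{2}$)
$L{\left(M,G \right)} = 60 + 2 G M$ ($L{\left(M,G \right)} = 2 M G + 60 = 2 G M + 60 = 60 + 2 G M$)
$\frac{-34869 + 20939}{H{\left(-138 \right)} + L{\left(-192,188 \right)}} = \frac{-34869 + 20939}{\left(3 - -138 - \left(-138\right)^{2}\right) + \left(60 + 2 \cdot 188 \left(-192\right)\right)} = - \frac{13930}{\left(3 + 138 - 19044\right) + \left(60 - 72192\right)} = - \frac{13930}{\left(3 + 138 - 19044\right) - 72132} = - \frac{13930}{-18903 - 72132} = - \frac{13930}{-91035} = \left(-13930\right) \left(- \frac{1}{91035}\right) = \frac{398}{2601}$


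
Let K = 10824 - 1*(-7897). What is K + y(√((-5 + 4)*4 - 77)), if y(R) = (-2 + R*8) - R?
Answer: 18719 + 63*I ≈ 18719.0 + 63.0*I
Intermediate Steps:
K = 18721 (K = 10824 + 7897 = 18721)
y(R) = -2 + 7*R (y(R) = (-2 + 8*R) - R = -2 + 7*R)
K + y(√((-5 + 4)*4 - 77)) = 18721 + (-2 + 7*√((-5 + 4)*4 - 77)) = 18721 + (-2 + 7*√(-1*4 - 77)) = 18721 + (-2 + 7*√(-4 - 77)) = 18721 + (-2 + 7*√(-81)) = 18721 + (-2 + 7*(9*I)) = 18721 + (-2 + 63*I) = 18719 + 63*I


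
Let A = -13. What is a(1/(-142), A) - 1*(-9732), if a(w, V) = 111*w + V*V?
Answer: 1405831/142 ≈ 9900.2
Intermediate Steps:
a(w, V) = V² + 111*w (a(w, V) = 111*w + V² = V² + 111*w)
a(1/(-142), A) - 1*(-9732) = ((-13)² + 111/(-142)) - 1*(-9732) = (169 + 111*(-1/142)) + 9732 = (169 - 111/142) + 9732 = 23887/142 + 9732 = 1405831/142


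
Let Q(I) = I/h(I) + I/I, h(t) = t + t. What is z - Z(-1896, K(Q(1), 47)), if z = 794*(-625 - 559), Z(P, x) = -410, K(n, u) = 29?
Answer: -939686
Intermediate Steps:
h(t) = 2*t
Q(I) = 3/2 (Q(I) = I/((2*I)) + I/I = I*(1/(2*I)) + 1 = ½ + 1 = 3/2)
z = -940096 (z = 794*(-1184) = -940096)
z - Z(-1896, K(Q(1), 47)) = -940096 - 1*(-410) = -940096 + 410 = -939686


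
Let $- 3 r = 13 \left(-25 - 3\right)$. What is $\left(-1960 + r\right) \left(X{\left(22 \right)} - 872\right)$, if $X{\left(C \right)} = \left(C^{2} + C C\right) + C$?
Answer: $- \frac{650888}{3} \approx -2.1696 \cdot 10^{5}$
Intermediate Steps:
$X{\left(C \right)} = C + 2 C^{2}$ ($X{\left(C \right)} = \left(C^{2} + C^{2}\right) + C = 2 C^{2} + C = C + 2 C^{2}$)
$r = \frac{364}{3}$ ($r = - \frac{13 \left(-25 - 3\right)}{3} = - \frac{13 \left(-28\right)}{3} = \left(- \frac{1}{3}\right) \left(-364\right) = \frac{364}{3} \approx 121.33$)
$\left(-1960 + r\right) \left(X{\left(22 \right)} - 872\right) = \left(-1960 + \frac{364}{3}\right) \left(22 \left(1 + 2 \cdot 22\right) - 872\right) = - \frac{5516 \left(22 \left(1 + 44\right) - 872\right)}{3} = - \frac{5516 \left(22 \cdot 45 - 872\right)}{3} = - \frac{5516 \left(990 - 872\right)}{3} = \left(- \frac{5516}{3}\right) 118 = - \frac{650888}{3}$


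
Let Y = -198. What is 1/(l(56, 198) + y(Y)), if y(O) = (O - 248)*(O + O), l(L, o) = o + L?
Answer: 1/176870 ≈ 5.6539e-6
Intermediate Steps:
l(L, o) = L + o
y(O) = 2*O*(-248 + O) (y(O) = (-248 + O)*(2*O) = 2*O*(-248 + O))
1/(l(56, 198) + y(Y)) = 1/((56 + 198) + 2*(-198)*(-248 - 198)) = 1/(254 + 2*(-198)*(-446)) = 1/(254 + 176616) = 1/176870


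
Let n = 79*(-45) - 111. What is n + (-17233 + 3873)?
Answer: -17026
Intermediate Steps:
n = -3666 (n = -3555 - 111 = -3666)
n + (-17233 + 3873) = -3666 + (-17233 + 3873) = -3666 - 13360 = -17026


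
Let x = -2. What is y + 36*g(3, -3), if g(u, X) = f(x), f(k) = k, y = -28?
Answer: -100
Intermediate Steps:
g(u, X) = -2
y + 36*g(3, -3) = -28 + 36*(-2) = -28 - 72 = -100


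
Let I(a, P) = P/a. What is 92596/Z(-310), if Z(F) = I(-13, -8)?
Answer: 300937/2 ≈ 1.5047e+5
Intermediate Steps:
Z(F) = 8/13 (Z(F) = -8/(-13) = -8*(-1/13) = 8/13)
92596/Z(-310) = 92596/(8/13) = 92596*(13/8) = 300937/2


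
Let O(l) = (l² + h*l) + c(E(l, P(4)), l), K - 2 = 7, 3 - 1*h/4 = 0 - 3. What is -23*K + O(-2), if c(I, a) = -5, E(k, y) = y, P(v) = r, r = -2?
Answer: -256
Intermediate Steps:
P(v) = -2
h = 24 (h = 12 - 4*(0 - 3) = 12 - 4*(-3) = 12 + 12 = 24)
K = 9 (K = 2 + 7 = 9)
O(l) = -5 + l² + 24*l (O(l) = (l² + 24*l) - 5 = -5 + l² + 24*l)
-23*K + O(-2) = -23*9 + (-5 + (-2)² + 24*(-2)) = -207 + (-5 + 4 - 48) = -207 - 49 = -256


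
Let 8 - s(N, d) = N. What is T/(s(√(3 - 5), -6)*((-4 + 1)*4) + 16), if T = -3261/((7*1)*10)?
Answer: 3261/5852 + 9783*I*√2/117040 ≈ 0.55725 + 0.11821*I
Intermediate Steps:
s(N, d) = 8 - N
T = -3261/70 (T = -3261/(7*10) = -3261/70 ≈ -46.586)
T/(s(√(3 - 5), -6)*((-4 + 1)*4) + 16) = -3261/(70*((8 - √(3 - 5))*((-4 + 1)*4) + 16)) = -3261/(70*((8 - √(-2))*(-3*4) + 16)) = -3261/(70*((8 - I*√2)*(-12) + 16)) = -3261/(70*((-96 + 12*I*√2) + 16)) = -3261/(70*(-80 + 12*I*√2))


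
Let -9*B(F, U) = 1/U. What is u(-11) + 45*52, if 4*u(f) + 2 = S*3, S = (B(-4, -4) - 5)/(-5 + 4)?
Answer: 112475/48 ≈ 2343.2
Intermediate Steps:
B(F, U) = -1/(9*U)
S = 179/36 (S = (-⅑/(-4) - 5)/(-5 + 4) = (-⅑*(-¼) - 5)/(-1) = (1/36 - 5)*(-1) = -179/36*(-1) = 179/36 ≈ 4.9722)
u(f) = 155/48 (u(f) = -½ + ((179/36)*3)/4 = -½ + (¼)*(179/12) = -½ + 179/48 = 155/48)
u(-11) + 45*52 = 155/48 + 45*52 = 155/48 + 2340 = 112475/48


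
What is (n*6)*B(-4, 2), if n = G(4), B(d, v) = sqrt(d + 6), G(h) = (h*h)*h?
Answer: 384*sqrt(2) ≈ 543.06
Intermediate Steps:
G(h) = h**3 (G(h) = h**2*h = h**3)
B(d, v) = sqrt(6 + d)
n = 64 (n = 4**3 = 64)
(n*6)*B(-4, 2) = (64*6)*sqrt(6 - 4) = 384*sqrt(2)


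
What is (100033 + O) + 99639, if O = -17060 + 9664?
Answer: 192276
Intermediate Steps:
O = -7396
(100033 + O) + 99639 = (100033 - 7396) + 99639 = 92637 + 99639 = 192276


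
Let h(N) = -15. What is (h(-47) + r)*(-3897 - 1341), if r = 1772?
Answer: -9203166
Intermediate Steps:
(h(-47) + r)*(-3897 - 1341) = (-15 + 1772)*(-3897 - 1341) = 1757*(-5238) = -9203166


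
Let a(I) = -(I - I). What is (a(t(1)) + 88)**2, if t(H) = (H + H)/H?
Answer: 7744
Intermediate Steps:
t(H) = 2 (t(H) = (2*H)/H = 2)
a(I) = 0 (a(I) = -1*0 = 0)
(a(t(1)) + 88)**2 = (0 + 88)**2 = 88**2 = 7744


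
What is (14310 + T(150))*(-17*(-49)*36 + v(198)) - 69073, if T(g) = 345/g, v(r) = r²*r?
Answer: 111526811201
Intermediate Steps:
v(r) = r³
(14310 + T(150))*(-17*(-49)*36 + v(198)) - 69073 = (14310 + 345/150)*(-17*(-49)*36 + 198³) - 69073 = (14310 + 345*(1/150))*(833*36 + 7762392) - 69073 = (14310 + 23/10)*(29988 + 7762392) - 69073 = (143123/10)*7792380 - 69073 = 111526880274 - 69073 = 111526811201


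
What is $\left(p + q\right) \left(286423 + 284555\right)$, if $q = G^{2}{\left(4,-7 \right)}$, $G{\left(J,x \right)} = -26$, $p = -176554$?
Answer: $-100422468684$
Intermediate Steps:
$q = 676$ ($q = \left(-26\right)^{2} = 676$)
$\left(p + q\right) \left(286423 + 284555\right) = \left(-176554 + 676\right) \left(286423 + 284555\right) = \left(-175878\right) 570978 = -100422468684$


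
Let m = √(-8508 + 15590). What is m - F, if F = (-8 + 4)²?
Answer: -16 + √7082 ≈ 68.155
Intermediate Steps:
m = √7082 ≈ 84.155
F = 16 (F = (-4)² = 16)
m - F = √7082 - 1*16 = √7082 - 16 = -16 + √7082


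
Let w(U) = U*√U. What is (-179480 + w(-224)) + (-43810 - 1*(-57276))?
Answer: -166014 - 896*I*√14 ≈ -1.6601e+5 - 3352.5*I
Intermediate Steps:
w(U) = U^(3/2)
(-179480 + w(-224)) + (-43810 - 1*(-57276)) = (-179480 + (-224)^(3/2)) + (-43810 - 1*(-57276)) = (-179480 - 896*I*√14) + (-43810 + 57276) = (-179480 - 896*I*√14) + 13466 = -166014 - 896*I*√14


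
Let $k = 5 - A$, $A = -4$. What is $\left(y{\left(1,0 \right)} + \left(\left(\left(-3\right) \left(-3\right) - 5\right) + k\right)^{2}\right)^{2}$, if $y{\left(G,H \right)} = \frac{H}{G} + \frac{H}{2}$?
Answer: $28561$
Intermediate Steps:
$y{\left(G,H \right)} = \frac{H}{2} + \frac{H}{G}$ ($y{\left(G,H \right)} = \frac{H}{G} + H \frac{1}{2} = \frac{H}{G} + \frac{H}{2} = \frac{H}{2} + \frac{H}{G}$)
$k = 9$ ($k = 5 - -4 = 5 + 4 = 9$)
$\left(y{\left(1,0 \right)} + \left(\left(\left(-3\right) \left(-3\right) - 5\right) + k\right)^{2}\right)^{2} = \left(\left(\frac{1}{2} \cdot 0 + \frac{0}{1}\right) + \left(\left(\left(-3\right) \left(-3\right) - 5\right) + 9\right)^{2}\right)^{2} = \left(\left(0 + 0 \cdot 1\right) + \left(\left(9 - 5\right) + 9\right)^{2}\right)^{2} = \left(\left(0 + 0\right) + \left(4 + 9\right)^{2}\right)^{2} = \left(0 + 13^{2}\right)^{2} = \left(0 + 169\right)^{2} = 169^{2} = 28561$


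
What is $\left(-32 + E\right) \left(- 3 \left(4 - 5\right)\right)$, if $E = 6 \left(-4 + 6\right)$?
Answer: $-60$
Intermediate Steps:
$E = 12$ ($E = 6 \cdot 2 = 12$)
$\left(-32 + E\right) \left(- 3 \left(4 - 5\right)\right) = \left(-32 + 12\right) \left(- 3 \left(4 - 5\right)\right) = - 20 \left(\left(-3\right) \left(-1\right)\right) = \left(-20\right) 3 = -60$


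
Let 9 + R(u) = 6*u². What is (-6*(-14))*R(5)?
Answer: 11844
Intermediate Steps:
R(u) = -9 + 6*u²
(-6*(-14))*R(5) = (-6*(-14))*(-9 + 6*5²) = 84*(-9 + 6*25) = 84*(-9 + 150) = 84*141 = 11844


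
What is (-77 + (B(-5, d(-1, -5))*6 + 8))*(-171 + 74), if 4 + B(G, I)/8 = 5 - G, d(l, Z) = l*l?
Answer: -21243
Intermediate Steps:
d(l, Z) = l**2
B(G, I) = 8 - 8*G (B(G, I) = -32 + 8*(5 - G) = -32 + (40 - 8*G) = 8 - 8*G)
(-77 + (B(-5, d(-1, -5))*6 + 8))*(-171 + 74) = (-77 + ((8 - 8*(-5))*6 + 8))*(-171 + 74) = (-77 + ((8 + 40)*6 + 8))*(-97) = (-77 + (48*6 + 8))*(-97) = (-77 + (288 + 8))*(-97) = (-77 + 296)*(-97) = 219*(-97) = -21243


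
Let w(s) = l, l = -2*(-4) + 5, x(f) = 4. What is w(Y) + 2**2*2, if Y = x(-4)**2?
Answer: 21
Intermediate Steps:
Y = 16 (Y = 4**2 = 16)
l = 13 (l = 8 + 5 = 13)
w(s) = 13
w(Y) + 2**2*2 = 13 + 2**2*2 = 13 + 4*2 = 13 + 8 = 21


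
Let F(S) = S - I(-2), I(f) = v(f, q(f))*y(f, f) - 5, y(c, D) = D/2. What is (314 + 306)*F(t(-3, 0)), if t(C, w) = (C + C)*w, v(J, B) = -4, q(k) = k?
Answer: 620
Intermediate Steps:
t(C, w) = 2*C*w (t(C, w) = (2*C)*w = 2*C*w)
y(c, D) = D/2 (y(c, D) = D*(½) = D/2)
I(f) = -5 - 2*f (I(f) = -2*f - 5 = -5 - 2*f)
F(S) = 1 + S (F(S) = S - (-5 - 2*(-2)) = S - (-5 + 4) = S - 1*(-1) = S + 1 = 1 + S)
(314 + 306)*F(t(-3, 0)) = (314 + 306)*(1 + 2*(-3)*0) = 620*(1 + 0) = 620*1 = 620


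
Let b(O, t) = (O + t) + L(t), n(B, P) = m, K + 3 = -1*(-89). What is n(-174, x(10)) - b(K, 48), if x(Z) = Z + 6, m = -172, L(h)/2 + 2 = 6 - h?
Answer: -218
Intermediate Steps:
K = 86 (K = -3 - 1*(-89) = -3 + 89 = 86)
L(h) = 8 - 2*h (L(h) = -4 + 2*(6 - h) = -4 + (12 - 2*h) = 8 - 2*h)
x(Z) = 6 + Z
n(B, P) = -172
b(O, t) = 8 + O - t (b(O, t) = (O + t) + (8 - 2*t) = 8 + O - t)
n(-174, x(10)) - b(K, 48) = -172 - (8 + 86 - 1*48) = -172 - (8 + 86 - 48) = -172 - 1*46 = -172 - 46 = -218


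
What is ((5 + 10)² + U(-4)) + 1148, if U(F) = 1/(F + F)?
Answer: 10983/8 ≈ 1372.9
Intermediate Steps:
U(F) = 1/(2*F)
((5 + 10)² + U(-4)) + 1148 = ((5 + 10)² + (½)/(-4)) + 1148 = (15² + (½)*(-¼)) + 1148 = (225 - ⅛) + 1148 = 1799/8 + 1148 = 10983/8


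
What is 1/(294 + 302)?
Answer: 1/596 ≈ 0.0016779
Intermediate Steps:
1/(294 + 302) = 1/596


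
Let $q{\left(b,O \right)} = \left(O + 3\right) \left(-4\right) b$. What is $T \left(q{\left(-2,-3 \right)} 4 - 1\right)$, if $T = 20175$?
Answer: $-20175$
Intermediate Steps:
$q{\left(b,O \right)} = b \left(-12 - 4 O\right)$ ($q{\left(b,O \right)} = \left(3 + O\right) \left(-4\right) b = \left(-12 - 4 O\right) b = b \left(-12 - 4 O\right)$)
$T \left(q{\left(-2,-3 \right)} 4 - 1\right) = 20175 \left(\left(-4\right) \left(-2\right) \left(3 - 3\right) 4 - 1\right) = 20175 \left(\left(-4\right) \left(-2\right) 0 \cdot 4 - 1\right) = 20175 \left(0 \cdot 4 - 1\right) = 20175 \left(0 - 1\right) = 20175 \left(-1\right) = -20175$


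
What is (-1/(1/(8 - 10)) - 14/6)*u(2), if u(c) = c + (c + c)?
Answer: -2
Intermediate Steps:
u(c) = 3*c (u(c) = c + 2*c = 3*c)
(-1/(1/(8 - 10)) - 14/6)*u(2) = (-1/(1/(8 - 10)) - 14/6)*(3*2) = (-1/(1/(-2)) - 14*1/6)*6 = (-1/(-1/2) - 7/3)*6 = (-1*(-2) - 7/3)*6 = (2 - 7/3)*6 = -1/3*6 = -2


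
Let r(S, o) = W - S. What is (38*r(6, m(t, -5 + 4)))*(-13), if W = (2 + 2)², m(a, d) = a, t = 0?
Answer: -4940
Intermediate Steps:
W = 16 (W = 4² = 16)
r(S, o) = 16 - S
(38*r(6, m(t, -5 + 4)))*(-13) = (38*(16 - 1*6))*(-13) = (38*(16 - 6))*(-13) = (38*10)*(-13) = 380*(-13) = -4940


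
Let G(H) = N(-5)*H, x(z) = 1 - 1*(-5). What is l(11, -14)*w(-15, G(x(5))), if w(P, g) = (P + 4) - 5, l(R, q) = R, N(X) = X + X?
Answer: -176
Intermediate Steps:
N(X) = 2*X
x(z) = 6 (x(z) = 1 + 5 = 6)
G(H) = -10*H (G(H) = (2*(-5))*H = -10*H)
w(P, g) = -1 + P (w(P, g) = (4 + P) - 5 = -1 + P)
l(11, -14)*w(-15, G(x(5))) = 11*(-1 - 15) = 11*(-16) = -176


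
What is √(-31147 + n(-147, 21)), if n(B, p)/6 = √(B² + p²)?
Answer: √(-31147 + 630*√2) ≈ 173.94*I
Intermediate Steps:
n(B, p) = 6*√(B² + p²)
√(-31147 + n(-147, 21)) = √(-31147 + 6*√((-147)² + 21²)) = √(-31147 + 6*√(21609 + 441)) = √(-31147 + 6*√22050) = √(-31147 + 6*(105*√2)) = √(-31147 + 630*√2)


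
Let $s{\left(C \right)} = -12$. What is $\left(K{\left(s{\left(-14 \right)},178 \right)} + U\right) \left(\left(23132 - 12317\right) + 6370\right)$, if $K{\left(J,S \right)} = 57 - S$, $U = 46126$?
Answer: $790595925$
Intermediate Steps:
$\left(K{\left(s{\left(-14 \right)},178 \right)} + U\right) \left(\left(23132 - 12317\right) + 6370\right) = \left(\left(57 - 178\right) + 46126\right) \left(\left(23132 - 12317\right) + 6370\right) = \left(-121 + 46126\right) \left(10815 + 6370\right) = 46005 \cdot 17185 = 790595925$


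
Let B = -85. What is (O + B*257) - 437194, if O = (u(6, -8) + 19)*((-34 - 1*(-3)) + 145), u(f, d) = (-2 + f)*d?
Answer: -460521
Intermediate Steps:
u(f, d) = d*(-2 + f)
O = -1482 (O = (-8*(-2 + 6) + 19)*((-34 - 1*(-3)) + 145) = (-8*4 + 19)*((-34 + 3) + 145) = (-32 + 19)*(-31 + 145) = -13*114 = -1482)
(O + B*257) - 437194 = (-1482 - 85*257) - 437194 = (-1482 - 21845) - 437194 = -23327 - 437194 = -460521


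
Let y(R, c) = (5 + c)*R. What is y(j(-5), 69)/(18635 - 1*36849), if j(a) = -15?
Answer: 555/9107 ≈ 0.060942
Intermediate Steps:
y(R, c) = R*(5 + c)
y(j(-5), 69)/(18635 - 1*36849) = (-15*(5 + 69))/(18635 - 1*36849) = (-15*74)/(18635 - 36849) = -1110/(-18214) = -1110*(-1/18214) = 555/9107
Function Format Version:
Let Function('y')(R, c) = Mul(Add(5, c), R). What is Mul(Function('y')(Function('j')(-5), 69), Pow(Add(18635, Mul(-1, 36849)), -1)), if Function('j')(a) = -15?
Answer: Rational(555, 9107) ≈ 0.060942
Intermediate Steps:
Function('y')(R, c) = Mul(R, Add(5, c))
Mul(Function('y')(Function('j')(-5), 69), Pow(Add(18635, Mul(-1, 36849)), -1)) = Mul(Mul(-15, Add(5, 69)), Pow(Add(18635, Mul(-1, 36849)), -1)) = Mul(Mul(-15, 74), Pow(Add(18635, -36849), -1)) = Mul(-1110, Pow(-18214, -1)) = Mul(-1110, Rational(-1, 18214)) = Rational(555, 9107)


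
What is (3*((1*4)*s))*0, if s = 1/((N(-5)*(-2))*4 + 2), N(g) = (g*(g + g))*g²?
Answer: 0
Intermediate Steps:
N(g) = 2*g⁴ (N(g) = (g*(2*g))*g² = (2*g²)*g² = 2*g⁴)
s = -1/9998 (s = 1/(((2*(-5)⁴)*(-2))*4 + 2) = 1/(((2*625)*(-2))*4 + 2) = 1/((1250*(-2))*4 + 2) = 1/(-2500*4 + 2) = 1/(-10000 + 2) = 1/(-9998) = -1/9998 ≈ -0.00010002)
(3*((1*4)*s))*0 = (3*((1*4)*(-1/9998)))*0 = (3*(4*(-1/9998)))*0 = (3*(-2/4999))*0 = -6/4999*0 = 0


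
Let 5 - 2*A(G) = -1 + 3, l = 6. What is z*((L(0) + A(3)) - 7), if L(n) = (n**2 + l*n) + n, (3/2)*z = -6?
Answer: 22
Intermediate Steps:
A(G) = 3/2 (A(G) = 5/2 - (-1 + 3)/2 = 5/2 - 1/2*2 = 5/2 - 1 = 3/2)
z = -4 (z = (2/3)*(-6) = -4)
L(n) = n**2 + 7*n (L(n) = (n**2 + 6*n) + n = n**2 + 7*n)
z*((L(0) + A(3)) - 7) = -4*((0*(7 + 0) + 3/2) - 7) = -4*((0*7 + 3/2) - 7) = -4*((0 + 3/2) - 7) = -4*(3/2 - 7) = -4*(-11/2) = 22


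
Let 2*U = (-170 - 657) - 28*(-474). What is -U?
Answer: -12445/2 ≈ -6222.5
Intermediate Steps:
U = 12445/2 (U = ((-170 - 657) - 28*(-474))/2 = (-827 - 28*(-474))/2 = (-827 + 13272)/2 = (½)*12445 = 12445/2 ≈ 6222.5)
-U = -1*12445/2 = -12445/2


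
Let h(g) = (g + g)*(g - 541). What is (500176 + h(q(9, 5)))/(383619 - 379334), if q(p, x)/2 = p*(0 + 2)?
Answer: 463816/4285 ≈ 108.24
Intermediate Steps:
q(p, x) = 4*p (q(p, x) = 2*(p*(0 + 2)) = 2*(p*2) = 2*(2*p) = 4*p)
h(g) = 2*g*(-541 + g) (h(g) = (2*g)*(-541 + g) = 2*g*(-541 + g))
(500176 + h(q(9, 5)))/(383619 - 379334) = (500176 + 2*(4*9)*(-541 + 4*9))/(383619 - 379334) = (500176 + 2*36*(-541 + 36))/4285 = (500176 + 2*36*(-505))*(1/4285) = (500176 - 36360)*(1/4285) = 463816*(1/4285) = 463816/4285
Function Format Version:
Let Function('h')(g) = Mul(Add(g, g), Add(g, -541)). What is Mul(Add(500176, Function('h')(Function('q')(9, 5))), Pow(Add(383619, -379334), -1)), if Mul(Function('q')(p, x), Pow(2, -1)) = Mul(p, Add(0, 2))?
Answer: Rational(463816, 4285) ≈ 108.24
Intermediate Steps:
Function('q')(p, x) = Mul(4, p) (Function('q')(p, x) = Mul(2, Mul(p, Add(0, 2))) = Mul(2, Mul(p, 2)) = Mul(2, Mul(2, p)) = Mul(4, p))
Function('h')(g) = Mul(2, g, Add(-541, g)) (Function('h')(g) = Mul(Mul(2, g), Add(-541, g)) = Mul(2, g, Add(-541, g)))
Mul(Add(500176, Function('h')(Function('q')(9, 5))), Pow(Add(383619, -379334), -1)) = Mul(Add(500176, Mul(2, Mul(4, 9), Add(-541, Mul(4, 9)))), Pow(Add(383619, -379334), -1)) = Mul(Add(500176, Mul(2, 36, Add(-541, 36))), Pow(4285, -1)) = Mul(Add(500176, Mul(2, 36, -505)), Rational(1, 4285)) = Mul(Add(500176, -36360), Rational(1, 4285)) = Mul(463816, Rational(1, 4285)) = Rational(463816, 4285)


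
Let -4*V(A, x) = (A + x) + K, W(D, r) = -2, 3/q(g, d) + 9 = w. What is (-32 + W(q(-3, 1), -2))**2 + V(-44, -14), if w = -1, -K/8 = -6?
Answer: 2317/2 ≈ 1158.5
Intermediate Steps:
K = 48 (K = -8*(-6) = 48)
q(g, d) = -3/10 (q(g, d) = 3/(-9 - 1) = 3/(-10) = 3*(-1/10) = -3/10)
V(A, x) = -12 - A/4 - x/4 (V(A, x) = -((A + x) + 48)/4 = -(48 + A + x)/4 = -12 - A/4 - x/4)
(-32 + W(q(-3, 1), -2))**2 + V(-44, -14) = (-32 - 2)**2 + (-12 - 1/4*(-44) - 1/4*(-14)) = (-34)**2 + (-12 + 11 + 7/2) = 1156 + 5/2 = 2317/2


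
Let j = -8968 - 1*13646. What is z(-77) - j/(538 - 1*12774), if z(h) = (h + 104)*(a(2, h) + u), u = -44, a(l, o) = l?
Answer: -6949119/6118 ≈ -1135.8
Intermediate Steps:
j = -22614 (j = -8968 - 13646 = -22614)
z(h) = -4368 - 42*h (z(h) = (h + 104)*(2 - 44) = (104 + h)*(-42) = -4368 - 42*h)
z(-77) - j/(538 - 1*12774) = (-4368 - 42*(-77)) - (-22614)/(538 - 1*12774) = (-4368 + 3234) - (-22614)/(538 - 12774) = -1134 - (-22614)/(-12236) = -1134 - (-22614)*(-1)/12236 = -1134 - 1*11307/6118 = -1134 - 11307/6118 = -6949119/6118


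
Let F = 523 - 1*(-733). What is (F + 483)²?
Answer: 3024121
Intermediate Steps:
F = 1256 (F = 523 + 733 = 1256)
(F + 483)² = (1256 + 483)² = 1739² = 3024121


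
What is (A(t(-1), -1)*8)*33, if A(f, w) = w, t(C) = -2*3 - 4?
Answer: -264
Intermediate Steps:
t(C) = -10 (t(C) = -6 - 4 = -10)
(A(t(-1), -1)*8)*33 = -1*8*33 = -8*33 = -264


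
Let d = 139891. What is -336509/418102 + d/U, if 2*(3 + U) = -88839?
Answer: -146874555869/37146272190 ≈ -3.9540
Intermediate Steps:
U = -88845/2 (U = -3 + (½)*(-88839) = -3 - 88839/2 = -88845/2 ≈ -44423.)
-336509/418102 + d/U = -336509/418102 + 139891/(-88845/2) = -336509*1/418102 + 139891*(-2/88845) = -336509/418102 - 279782/88845 = -146874555869/37146272190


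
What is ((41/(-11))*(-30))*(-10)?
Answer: -12300/11 ≈ -1118.2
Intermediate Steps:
((41/(-11))*(-30))*(-10) = ((41*(-1/11))*(-30))*(-10) = -41/11*(-30)*(-10) = (1230/11)*(-10) = -12300/11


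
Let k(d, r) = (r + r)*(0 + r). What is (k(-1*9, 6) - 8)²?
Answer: 4096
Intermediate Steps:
k(d, r) = 2*r² (k(d, r) = (2*r)*r = 2*r²)
(k(-1*9, 6) - 8)² = (2*6² - 8)² = (2*36 - 8)² = (72 - 8)² = 64² = 4096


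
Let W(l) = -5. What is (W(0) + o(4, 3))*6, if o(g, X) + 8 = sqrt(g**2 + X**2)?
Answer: -48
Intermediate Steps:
o(g, X) = -8 + sqrt(X**2 + g**2) (o(g, X) = -8 + sqrt(g**2 + X**2) = -8 + sqrt(X**2 + g**2))
(W(0) + o(4, 3))*6 = (-5 + (-8 + sqrt(3**2 + 4**2)))*6 = (-5 + (-8 + sqrt(9 + 16)))*6 = (-5 + (-8 + sqrt(25)))*6 = (-5 + (-8 + 5))*6 = (-5 - 3)*6 = -8*6 = -48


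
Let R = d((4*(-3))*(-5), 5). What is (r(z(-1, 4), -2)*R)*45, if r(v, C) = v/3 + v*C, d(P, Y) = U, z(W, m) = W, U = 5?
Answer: 375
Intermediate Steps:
d(P, Y) = 5
R = 5
r(v, C) = v/3 + C*v
(r(z(-1, 4), -2)*R)*45 = (-(⅓ - 2)*5)*45 = (-1*(-5/3)*5)*45 = ((5/3)*5)*45 = (25/3)*45 = 375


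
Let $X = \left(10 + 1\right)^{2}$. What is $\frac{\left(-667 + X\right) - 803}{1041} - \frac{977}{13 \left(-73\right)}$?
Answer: $- \frac{263144}{987909} \approx -0.26636$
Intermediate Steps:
$X = 121$ ($X = 11^{2} = 121$)
$\frac{\left(-667 + X\right) - 803}{1041} - \frac{977}{13 \left(-73\right)} = \frac{\left(-667 + 121\right) - 803}{1041} - \frac{977}{13 \left(-73\right)} = \left(-546 - 803\right) \frac{1}{1041} - \frac{977}{-949} = \left(-1349\right) \frac{1}{1041} - - \frac{977}{949} = - \frac{1349}{1041} + \frac{977}{949} = - \frac{263144}{987909}$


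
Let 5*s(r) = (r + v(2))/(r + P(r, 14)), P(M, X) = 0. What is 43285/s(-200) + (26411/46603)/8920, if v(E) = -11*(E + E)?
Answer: 4498380208261071/25357624360 ≈ 1.7740e+5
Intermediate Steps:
v(E) = -22*E
s(r) = (-44 + r)/(5*r) (s(r) = ((r - 22*2)/(r + 0))/5 = ((r - 44)/r)/5 = ((-44 + r)/r)/5 = (-44 + r)/(5*r))
43285/s(-200) + (26411/46603)/8920 = 43285/(((1/5)*(-44 - 200)/(-200))) + (26411/46603)/8920 = 43285/(((1/5)*(-1/200)*(-244))) + (26411*(1/46603))*(1/8920) = 43285/(61/250) + (26411/46603)*(1/8920) = 43285*(250/61) + 26411/415698760 = 10821250/61 + 26411/415698760 = 4498380208261071/25357624360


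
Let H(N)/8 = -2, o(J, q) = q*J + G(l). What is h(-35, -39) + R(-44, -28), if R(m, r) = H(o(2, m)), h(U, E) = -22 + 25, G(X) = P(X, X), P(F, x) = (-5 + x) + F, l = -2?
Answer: -13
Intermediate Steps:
P(F, x) = -5 + F + x
G(X) = -5 + 2*X (G(X) = -5 + X + X = -5 + 2*X)
h(U, E) = 3
o(J, q) = -9 + J*q (o(J, q) = q*J + (-5 + 2*(-2)) = J*q + (-5 - 4) = J*q - 9 = -9 + J*q)
H(N) = -16 (H(N) = 8*(-2) = -16)
R(m, r) = -16
h(-35, -39) + R(-44, -28) = 3 - 16 = -13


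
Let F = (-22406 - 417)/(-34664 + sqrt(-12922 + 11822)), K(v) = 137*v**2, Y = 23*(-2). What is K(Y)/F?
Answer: 10048816288/22823 - 2898920*I*sqrt(11)/22823 ≈ 4.4029e+5 - 421.27*I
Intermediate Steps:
Y = -46
F = -22823/(-34664 + 10*I*sqrt(11)) (F = -22823/(-34664 + sqrt(-1100)) = -22823/(-34664 + 10*I*sqrt(11)) ≈ 0.65841 + 0.00062996*I)
K(Y)/F = (137*(-46)**2)/(197784118/300398499 + 114115*I*sqrt(11)/600796998) = (137*2116)/(197784118/300398499 + 114115*I*sqrt(11)/600796998) = 289892/(197784118/300398499 + 114115*I*sqrt(11)/600796998)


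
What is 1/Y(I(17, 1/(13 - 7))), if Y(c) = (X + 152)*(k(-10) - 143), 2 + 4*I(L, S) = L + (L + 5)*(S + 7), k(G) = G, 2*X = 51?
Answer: -2/54315 ≈ -3.6822e-5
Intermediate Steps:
X = 51/2 (X = (½)*51 = 51/2 ≈ 25.500)
I(L, S) = -½ + L/4 + (5 + L)*(7 + S)/4 (I(L, S) = -½ + (L + (L + 5)*(S + 7))/4 = -½ + (L + (5 + L)*(7 + S))/4 = -½ + (L/4 + (5 + L)*(7 + S)/4) = -½ + L/4 + (5 + L)*(7 + S)/4)
Y(c) = -54315/2 (Y(c) = (51/2 + 152)*(-10 - 143) = (355/2)*(-153) = -54315/2)
1/Y(I(17, 1/(13 - 7))) = 1/(-54315/2) = -2/54315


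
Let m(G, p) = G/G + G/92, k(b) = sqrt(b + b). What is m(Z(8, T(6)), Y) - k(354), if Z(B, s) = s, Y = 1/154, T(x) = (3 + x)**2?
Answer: 173/92 - 2*sqrt(177) ≈ -24.728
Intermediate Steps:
Y = 1/154 ≈ 0.0064935
k(b) = sqrt(2)*sqrt(b) (k(b) = sqrt(2*b) = sqrt(2)*sqrt(b))
m(G, p) = 1 + G/92 (m(G, p) = 1 + G*(1/92) = 1 + G/92)
m(Z(8, T(6)), Y) - k(354) = (1 + (3 + 6)**2/92) - sqrt(2)*sqrt(354) = (1 + (1/92)*9**2) - 2*sqrt(177) = (1 + (1/92)*81) - 2*sqrt(177) = (1 + 81/92) - 2*sqrt(177) = 173/92 - 2*sqrt(177)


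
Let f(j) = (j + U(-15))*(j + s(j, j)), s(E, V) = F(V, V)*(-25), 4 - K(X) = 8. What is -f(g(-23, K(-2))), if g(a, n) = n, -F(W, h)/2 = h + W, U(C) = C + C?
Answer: -13736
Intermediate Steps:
K(X) = -4 (K(X) = 4 - 1*8 = 4 - 8 = -4)
U(C) = 2*C
F(W, h) = -2*W - 2*h (F(W, h) = -2*(h + W) = -2*(W + h) = -2*W - 2*h)
s(E, V) = 100*V (s(E, V) = (-2*V - 2*V)*(-25) = -4*V*(-25) = 100*V)
f(j) = 101*j*(-30 + j) (f(j) = (j + 2*(-15))*(j + 100*j) = (j - 30)*(101*j) = (-30 + j)*(101*j) = 101*j*(-30 + j))
-f(g(-23, K(-2))) = -101*(-4)*(-30 - 4) = -101*(-4)*(-34) = -1*13736 = -13736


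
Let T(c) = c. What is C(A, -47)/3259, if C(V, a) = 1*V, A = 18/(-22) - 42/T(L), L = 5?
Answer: -507/179245 ≈ -0.0028285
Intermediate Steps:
A = -507/55 (A = 18/(-22) - 42/5 = 18*(-1/22) - 42*1/5 = -9/11 - 42/5 = -507/55 ≈ -9.2182)
C(V, a) = V
C(A, -47)/3259 = -507/55/3259 = -507/55*1/3259 = -507/179245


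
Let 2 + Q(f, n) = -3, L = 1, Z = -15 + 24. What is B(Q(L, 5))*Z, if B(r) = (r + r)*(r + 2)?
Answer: 270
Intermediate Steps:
Z = 9
Q(f, n) = -5 (Q(f, n) = -2 - 3 = -5)
B(r) = 2*r*(2 + r) (B(r) = (2*r)*(2 + r) = 2*r*(2 + r))
B(Q(L, 5))*Z = (2*(-5)*(2 - 5))*9 = (2*(-5)*(-3))*9 = 30*9 = 270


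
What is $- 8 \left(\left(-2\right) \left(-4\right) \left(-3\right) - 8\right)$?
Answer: $256$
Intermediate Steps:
$- 8 \left(\left(-2\right) \left(-4\right) \left(-3\right) - 8\right) = - 8 \left(8 \left(-3\right) - 8\right) = - 8 \left(-24 - 8\right) = \left(-8\right) \left(-32\right) = 256$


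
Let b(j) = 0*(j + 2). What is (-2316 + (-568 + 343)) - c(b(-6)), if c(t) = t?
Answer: -2541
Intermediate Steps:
b(j) = 0 (b(j) = 0*(2 + j) = 0)
(-2316 + (-568 + 343)) - c(b(-6)) = (-2316 + (-568 + 343)) - 1*0 = (-2316 - 225) + 0 = -2541 + 0 = -2541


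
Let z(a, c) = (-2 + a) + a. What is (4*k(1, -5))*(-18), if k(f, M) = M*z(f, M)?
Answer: 0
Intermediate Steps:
z(a, c) = -2 + 2*a
k(f, M) = M*(-2 + 2*f)
(4*k(1, -5))*(-18) = (4*(2*(-5)*(-1 + 1)))*(-18) = (4*(2*(-5)*0))*(-18) = (4*0)*(-18) = 0*(-18) = 0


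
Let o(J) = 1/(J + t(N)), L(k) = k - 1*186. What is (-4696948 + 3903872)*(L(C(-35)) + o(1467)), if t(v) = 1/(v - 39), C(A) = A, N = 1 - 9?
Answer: 3021116155009/17237 ≈ 1.7527e+8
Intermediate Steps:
N = -8
L(k) = -186 + k (L(k) = k - 186 = -186 + k)
t(v) = 1/(-39 + v)
o(J) = 1/(-1/47 + J) (o(J) = 1/(J + 1/(-39 - 8)) = 1/(J + 1/(-47)) = 1/(J - 1/47) = 1/(-1/47 + J))
(-4696948 + 3903872)*(L(C(-35)) + o(1467)) = (-4696948 + 3903872)*((-186 - 35) + 47/(-1 + 47*1467)) = -793076*(-221 + 47/(-1 + 68949)) = -793076*(-221 + 47/68948) = -793076*(-15237461/68948) = 3021116155009/17237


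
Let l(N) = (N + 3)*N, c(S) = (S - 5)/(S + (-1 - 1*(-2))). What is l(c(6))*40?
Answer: 880/49 ≈ 17.959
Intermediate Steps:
c(S) = (-5 + S)/(1 + S) (c(S) = (-5 + S)/(S + (-1 + 2)) = (-5 + S)/(S + 1) = (-5 + S)/(1 + S))
l(N) = N*(3 + N) (l(N) = (3 + N)*N = N*(3 + N))
l(c(6))*40 = (((-5 + 6)/(1 + 6))*(3 + (-5 + 6)/(1 + 6)))*40 = ((1/7)*(3 + 1/7))*40 = (((⅐)*1)*(3 + (⅐)*1))*40 = ((3 + ⅐)/7)*40 = ((⅐)*(22/7))*40 = (22/49)*40 = 880/49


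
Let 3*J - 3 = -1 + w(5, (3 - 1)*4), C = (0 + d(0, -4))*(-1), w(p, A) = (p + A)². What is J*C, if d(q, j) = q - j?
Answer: -228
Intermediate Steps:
w(p, A) = (A + p)²
C = -4 (C = (0 + (0 - 1*(-4)))*(-1) = (0 + (0 + 4))*(-1) = (0 + 4)*(-1) = 4*(-1) = -4)
J = 57 (J = 1 + (-1 + ((3 - 1)*4 + 5)²)/3 = 1 + (-1 + (2*4 + 5)²)/3 = 1 + (-1 + (8 + 5)²)/3 = 1 + (-1 + 13²)/3 = 1 + (-1 + 169)/3 = 1 + (⅓)*168 = 1 + 56 = 57)
J*C = 57*(-4) = -228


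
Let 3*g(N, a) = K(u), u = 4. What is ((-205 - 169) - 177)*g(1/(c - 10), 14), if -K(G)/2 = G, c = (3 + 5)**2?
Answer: 4408/3 ≈ 1469.3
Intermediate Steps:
c = 64 (c = 8**2 = 64)
K(G) = -2*G
g(N, a) = -8/3 (g(N, a) = (-2*4)/3 = (1/3)*(-8) = -8/3)
((-205 - 169) - 177)*g(1/(c - 10), 14) = ((-205 - 169) - 177)*(-8/3) = (-374 - 177)*(-8/3) = -551*(-8/3) = 4408/3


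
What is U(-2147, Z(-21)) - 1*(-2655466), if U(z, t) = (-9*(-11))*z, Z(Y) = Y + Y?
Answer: 2442913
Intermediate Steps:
Z(Y) = 2*Y
U(z, t) = 99*z
U(-2147, Z(-21)) - 1*(-2655466) = 99*(-2147) - 1*(-2655466) = -212553 + 2655466 = 2442913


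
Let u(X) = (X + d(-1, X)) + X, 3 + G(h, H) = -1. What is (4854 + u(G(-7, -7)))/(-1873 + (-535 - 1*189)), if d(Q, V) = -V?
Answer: -4850/2597 ≈ -1.8675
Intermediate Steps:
G(h, H) = -4 (G(h, H) = -3 - 1 = -4)
u(X) = X (u(X) = (X - X) + X = 0 + X = X)
(4854 + u(G(-7, -7)))/(-1873 + (-535 - 1*189)) = (4854 - 4)/(-1873 + (-535 - 1*189)) = 4850/(-1873 + (-535 - 189)) = 4850/(-1873 - 724) = 4850/(-2597) = 4850*(-1/2597) = -4850/2597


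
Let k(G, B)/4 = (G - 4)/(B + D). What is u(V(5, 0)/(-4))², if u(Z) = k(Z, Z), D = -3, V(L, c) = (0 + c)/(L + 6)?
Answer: 256/9 ≈ 28.444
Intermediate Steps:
V(L, c) = c/(6 + L)
k(G, B) = 4*(-4 + G)/(-3 + B) (k(G, B) = 4*((G - 4)/(B - 3)) = 4*((-4 + G)/(-3 + B)) = 4*(-4 + G)/(-3 + B))
u(Z) = 4*(-4 + Z)/(-3 + Z)
u(V(5, 0)/(-4))² = (4*(-4 + (0/(6 + 5))/(-4))/(-3 + (0/(6 + 5))/(-4)))² = (4*(-4 + (0/11)*(-¼))/(-3 + (0/11)*(-¼)))² = (4*(-4 + (0*(1/11))*(-¼))/(-3 + (0*(1/11))*(-¼)))² = (4*(-4 + 0*(-¼))/(-3 + 0*(-¼)))² = (4*(-4 + 0)/(-3 + 0))² = (4*(-4)/(-3))² = (4*(-⅓)*(-4))² = (16/3)² = 256/9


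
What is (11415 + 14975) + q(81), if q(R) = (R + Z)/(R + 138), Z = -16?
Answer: 5779475/219 ≈ 26390.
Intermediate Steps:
q(R) = (-16 + R)/(138 + R) (q(R) = (R - 16)/(R + 138) = (-16 + R)/(138 + R))
(11415 + 14975) + q(81) = (11415 + 14975) + (-16 + 81)/(138 + 81) = 26390 + 65/219 = 5779475/219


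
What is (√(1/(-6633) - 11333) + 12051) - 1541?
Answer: 10510 + 629*I*√140030/2211 ≈ 10510.0 + 106.46*I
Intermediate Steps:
(√(1/(-6633) - 11333) + 12051) - 1541 = (√(-1/6633 - 11333) + 12051) - 1541 = (√(-75171790/6633) + 12051) - 1541 = (629*I*√140030/2211 + 12051) - 1541 = (12051 + 629*I*√140030/2211) - 1541 = 10510 + 629*I*√140030/2211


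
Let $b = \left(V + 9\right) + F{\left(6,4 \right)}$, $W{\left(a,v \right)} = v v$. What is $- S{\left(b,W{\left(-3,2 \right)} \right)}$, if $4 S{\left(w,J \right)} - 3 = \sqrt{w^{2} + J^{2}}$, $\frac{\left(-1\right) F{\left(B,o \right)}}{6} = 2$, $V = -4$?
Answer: $- \frac{3}{4} - \frac{\sqrt{65}}{4} \approx -2.7656$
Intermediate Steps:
$F{\left(B,o \right)} = -12$ ($F{\left(B,o \right)} = \left(-6\right) 2 = -12$)
$W{\left(a,v \right)} = v^{2}$
$b = -7$ ($b = \left(-4 + 9\right) - 12 = 5 - 12 = -7$)
$S{\left(w,J \right)} = \frac{3}{4} + \frac{\sqrt{J^{2} + w^{2}}}{4}$ ($S{\left(w,J \right)} = \frac{3}{4} + \frac{\sqrt{w^{2} + J^{2}}}{4} = \frac{3}{4} + \frac{\sqrt{J^{2} + w^{2}}}{4}$)
$- S{\left(b,W{\left(-3,2 \right)} \right)} = - (\frac{3}{4} + \frac{\sqrt{\left(2^{2}\right)^{2} + \left(-7\right)^{2}}}{4}) = - (\frac{3}{4} + \frac{\sqrt{4^{2} + 49}}{4}) = - (\frac{3}{4} + \frac{\sqrt{16 + 49}}{4}) = - (\frac{3}{4} + \frac{\sqrt{65}}{4}) = - \frac{3}{4} - \frac{\sqrt{65}}{4}$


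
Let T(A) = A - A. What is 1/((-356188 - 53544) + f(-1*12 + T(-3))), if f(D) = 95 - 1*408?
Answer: -1/410045 ≈ -2.4388e-6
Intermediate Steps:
T(A) = 0
f(D) = -313 (f(D) = 95 - 408 = -313)
1/((-356188 - 53544) + f(-1*12 + T(-3))) = 1/((-356188 - 53544) - 313) = 1/(-409732 - 313) = 1/(-410045) = -1/410045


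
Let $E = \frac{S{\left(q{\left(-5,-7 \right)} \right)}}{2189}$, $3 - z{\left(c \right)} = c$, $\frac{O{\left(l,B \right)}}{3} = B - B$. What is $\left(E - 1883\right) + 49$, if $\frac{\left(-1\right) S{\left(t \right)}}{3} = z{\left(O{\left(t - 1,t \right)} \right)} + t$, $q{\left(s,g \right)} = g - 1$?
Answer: $- \frac{4014611}{2189} \approx -1834.0$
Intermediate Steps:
$O{\left(l,B \right)} = 0$ ($O{\left(l,B \right)} = 3 \left(B - B\right) = 3 \cdot 0 = 0$)
$z{\left(c \right)} = 3 - c$
$q{\left(s,g \right)} = -1 + g$ ($q{\left(s,g \right)} = g - 1 = -1 + g$)
$S{\left(t \right)} = -9 - 3 t$ ($S{\left(t \right)} = - 3 \left(\left(3 - 0\right) + t\right) = - 3 \left(\left(3 + 0\right) + t\right) = - 3 \left(3 + t\right) = -9 - 3 t$)
$E = \frac{15}{2189}$ ($E = \frac{-9 - 3 \left(-1 - 7\right)}{2189} = \left(-9 - -24\right) \frac{1}{2189} = \left(-9 + 24\right) \frac{1}{2189} = 15 \cdot \frac{1}{2189} = \frac{15}{2189} \approx 0.0068524$)
$\left(E - 1883\right) + 49 = \left(\frac{15}{2189} - 1883\right) + 49 = - \frac{4121872}{2189} + 49 = - \frac{4014611}{2189}$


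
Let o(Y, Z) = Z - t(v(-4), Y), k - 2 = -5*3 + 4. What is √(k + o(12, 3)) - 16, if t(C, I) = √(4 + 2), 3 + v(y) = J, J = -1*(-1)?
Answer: -16 + I*√(6 + √6) ≈ -16.0 + 2.9068*I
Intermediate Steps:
J = 1
v(y) = -2 (v(y) = -3 + 1 = -2)
k = -9 (k = 2 + (-5*3 + 4) = 2 + (-15 + 4) = 2 - 11 = -9)
t(C, I) = √6
o(Y, Z) = Z - √6
√(k + o(12, 3)) - 16 = √(-9 + (3 - √6)) - 16 = √(-6 - √6) - 16 = -16 + √(-6 - √6)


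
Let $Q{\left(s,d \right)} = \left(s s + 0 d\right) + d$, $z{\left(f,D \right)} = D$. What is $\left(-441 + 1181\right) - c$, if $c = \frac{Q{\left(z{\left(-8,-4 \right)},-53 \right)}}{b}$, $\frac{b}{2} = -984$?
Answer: $\frac{1456283}{1968} \approx 739.98$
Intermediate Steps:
$b = -1968$ ($b = 2 \left(-984\right) = -1968$)
$Q{\left(s,d \right)} = d + s^{2}$ ($Q{\left(s,d \right)} = \left(s^{2} + 0\right) + d = s^{2} + d = d + s^{2}$)
$c = \frac{37}{1968}$ ($c = \frac{-53 + \left(-4\right)^{2}}{-1968} = \left(-53 + 16\right) \left(- \frac{1}{1968}\right) = \left(-37\right) \left(- \frac{1}{1968}\right) = \frac{37}{1968} \approx 0.018801$)
$\left(-441 + 1181\right) - c = \left(-441 + 1181\right) - \frac{37}{1968} = 740 - \frac{37}{1968} = \frac{1456283}{1968}$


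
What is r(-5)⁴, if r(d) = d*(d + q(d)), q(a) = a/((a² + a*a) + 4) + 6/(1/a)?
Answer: 8059662844140625/8503056 ≈ 9.4785e+8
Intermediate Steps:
q(a) = 6*a + a/(4 + 2*a²) (q(a) = a/((a² + a²) + 4) + 6*a = a/(2*a² + 4) + 6*a = a/(4 + 2*a²) + 6*a = 6*a + a/(4 + 2*a²))
r(d) = d*(d + d*(25 + 12*d²)/(2*(2 + d²)))
r(-5)⁴ = ((½)*(-5)²*(29 + 14*(-5)²)/(2 + (-5)²))⁴ = ((½)*25*(29 + 14*25)/(2 + 25))⁴ = ((½)*25*(29 + 350)/27)⁴ = ((½)*25*(1/27)*379)⁴ = (9475/54)⁴ = 8059662844140625/8503056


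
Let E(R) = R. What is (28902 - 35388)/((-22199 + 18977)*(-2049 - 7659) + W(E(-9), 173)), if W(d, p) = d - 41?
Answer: -141/679981 ≈ -0.00020736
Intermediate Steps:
W(d, p) = -41 + d
(28902 - 35388)/((-22199 + 18977)*(-2049 - 7659) + W(E(-9), 173)) = (28902 - 35388)/((-22199 + 18977)*(-2049 - 7659) + (-41 - 9)) = -6486/(-3222*(-9708) - 50) = -6486/(31279176 - 50) = -6486/31279126 = -6486*1/31279126 = -141/679981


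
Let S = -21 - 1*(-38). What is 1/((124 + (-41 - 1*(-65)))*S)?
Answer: 1/2516 ≈ 0.00039746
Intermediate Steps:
S = 17 (S = -21 + 38 = 17)
1/((124 + (-41 - 1*(-65)))*S) = 1/((124 + (-41 - 1*(-65)))*17) = 1/((124 + (-41 + 65))*17) = 1/((124 + 24)*17) = 1/(148*17) = 1/2516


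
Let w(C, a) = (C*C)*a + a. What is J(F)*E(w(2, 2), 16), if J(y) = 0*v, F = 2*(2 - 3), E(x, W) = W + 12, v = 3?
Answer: 0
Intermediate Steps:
w(C, a) = a + a*C**2 (w(C, a) = C**2*a + a = a*C**2 + a = a + a*C**2)
E(x, W) = 12 + W
F = -2 (F = 2*(-1) = -2)
J(y) = 0 (J(y) = 0*3 = 0)
J(F)*E(w(2, 2), 16) = 0*(12 + 16) = 0*28 = 0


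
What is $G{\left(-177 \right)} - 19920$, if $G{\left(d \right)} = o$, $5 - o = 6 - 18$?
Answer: $-19903$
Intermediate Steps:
$o = 17$ ($o = 5 - \left(6 - 18\right) = 5 - -12 = 5 + 12 = 17$)
$G{\left(d \right)} = 17$
$G{\left(-177 \right)} - 19920 = 17 - 19920 = -19903$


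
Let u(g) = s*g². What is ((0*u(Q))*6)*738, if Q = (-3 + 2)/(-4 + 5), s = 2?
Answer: 0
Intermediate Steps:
Q = -1 (Q = -1/1 = -1*1 = -1)
u(g) = 2*g²
((0*u(Q))*6)*738 = ((0*(2*(-1)²))*6)*738 = ((0*(2*1))*6)*738 = ((0*2)*6)*738 = (0*6)*738 = 0*738 = 0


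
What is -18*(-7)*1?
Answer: 126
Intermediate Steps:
-18*(-7)*1 = 126*1 = 126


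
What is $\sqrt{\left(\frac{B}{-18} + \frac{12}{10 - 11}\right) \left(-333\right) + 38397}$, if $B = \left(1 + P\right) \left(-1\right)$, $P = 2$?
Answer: $\frac{5 \sqrt{6774}}{2} \approx 205.76$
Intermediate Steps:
$B = -3$ ($B = \left(1 + 2\right) \left(-1\right) = 3 \left(-1\right) = -3$)
$\sqrt{\left(\frac{B}{-18} + \frac{12}{10 - 11}\right) \left(-333\right) + 38397} = \sqrt{\left(- \frac{3}{-18} + \frac{12}{10 - 11}\right) \left(-333\right) + 38397} = \sqrt{\left(\left(-3\right) \left(- \frac{1}{18}\right) + \frac{12}{-1}\right) \left(-333\right) + 38397} = \sqrt{\left(\frac{1}{6} + 12 \left(-1\right)\right) \left(-333\right) + 38397} = \sqrt{\left(\frac{1}{6} - 12\right) \left(-333\right) + 38397} = \sqrt{\left(- \frac{71}{6}\right) \left(-333\right) + 38397} = \sqrt{\frac{7881}{2} + 38397} = \sqrt{\frac{84675}{2}} = \frac{5 \sqrt{6774}}{2}$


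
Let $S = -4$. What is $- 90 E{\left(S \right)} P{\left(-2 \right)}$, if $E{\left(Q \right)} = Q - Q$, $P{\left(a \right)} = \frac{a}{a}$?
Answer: $0$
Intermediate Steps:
$P{\left(a \right)} = 1$
$E{\left(Q \right)} = 0$
$- 90 E{\left(S \right)} P{\left(-2 \right)} = - 90 \cdot 0 \cdot 1 = \left(-90\right) 0 = 0$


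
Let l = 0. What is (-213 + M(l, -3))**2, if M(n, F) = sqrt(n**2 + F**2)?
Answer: 44100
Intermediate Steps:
M(n, F) = sqrt(F**2 + n**2)
(-213 + M(l, -3))**2 = (-213 + sqrt((-3)**2 + 0**2))**2 = (-213 + sqrt(9 + 0))**2 = (-213 + sqrt(9))**2 = (-213 + 3)**2 = (-210)**2 = 44100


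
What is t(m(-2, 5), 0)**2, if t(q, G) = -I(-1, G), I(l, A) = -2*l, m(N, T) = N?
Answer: 4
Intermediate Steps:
t(q, G) = -2 (t(q, G) = -(-2)*(-1) = -1*2 = -2)
t(m(-2, 5), 0)**2 = (-2)**2 = 4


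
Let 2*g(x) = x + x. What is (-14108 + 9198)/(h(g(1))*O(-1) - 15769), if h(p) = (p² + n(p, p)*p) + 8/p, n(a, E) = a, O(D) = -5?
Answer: 4910/15819 ≈ 0.31039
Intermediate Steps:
g(x) = x (g(x) = (x + x)/2 = (2*x)/2 = x)
h(p) = 2*p² + 8/p (h(p) = (p² + p*p) + 8/p = (p² + p²) + 8/p = 2*p² + 8/p)
(-14108 + 9198)/(h(g(1))*O(-1) - 15769) = (-14108 + 9198)/((2*(4 + 1³)/1)*(-5) - 15769) = -4910/((2*1*(4 + 1))*(-5) - 15769) = -4910/((2*1*5)*(-5) - 15769) = -4910/(10*(-5) - 15769) = -4910/(-50 - 15769) = -4910/(-15819) = -4910*(-1/15819) = 4910/15819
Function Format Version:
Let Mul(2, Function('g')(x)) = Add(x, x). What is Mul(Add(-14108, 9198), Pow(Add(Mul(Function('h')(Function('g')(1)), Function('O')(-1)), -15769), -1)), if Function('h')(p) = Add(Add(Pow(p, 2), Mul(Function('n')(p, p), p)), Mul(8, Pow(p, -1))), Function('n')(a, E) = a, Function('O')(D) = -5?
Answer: Rational(4910, 15819) ≈ 0.31039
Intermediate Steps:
Function('g')(x) = x (Function('g')(x) = Mul(Rational(1, 2), Add(x, x)) = Mul(Rational(1, 2), Mul(2, x)) = x)
Function('h')(p) = Add(Mul(2, Pow(p, 2)), Mul(8, Pow(p, -1))) (Function('h')(p) = Add(Add(Pow(p, 2), Mul(p, p)), Mul(8, Pow(p, -1))) = Add(Add(Pow(p, 2), Pow(p, 2)), Mul(8, Pow(p, -1))) = Add(Mul(2, Pow(p, 2)), Mul(8, Pow(p, -1))))
Mul(Add(-14108, 9198), Pow(Add(Mul(Function('h')(Function('g')(1)), Function('O')(-1)), -15769), -1)) = Mul(Add(-14108, 9198), Pow(Add(Mul(Mul(2, Pow(1, -1), Add(4, Pow(1, 3))), -5), -15769), -1)) = Mul(-4910, Pow(Add(Mul(Mul(2, 1, Add(4, 1)), -5), -15769), -1)) = Mul(-4910, Pow(Add(Mul(Mul(2, 1, 5), -5), -15769), -1)) = Mul(-4910, Pow(Add(Mul(10, -5), -15769), -1)) = Mul(-4910, Pow(Add(-50, -15769), -1)) = Mul(-4910, Pow(-15819, -1)) = Mul(-4910, Rational(-1, 15819)) = Rational(4910, 15819)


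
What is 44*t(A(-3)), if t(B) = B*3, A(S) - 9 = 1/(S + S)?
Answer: 1166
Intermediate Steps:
A(S) = 9 + 1/(2*S) (A(S) = 9 + 1/(S + S) = 9 + 1/(2*S))
t(B) = 3*B
44*t(A(-3)) = 44*(3*(9 + (1/2)/(-3))) = 44*(3*(9 + (1/2)*(-1/3))) = 44*(3*(9 - 1/6)) = 44*(3*(53/6)) = 44*(53/2) = 1166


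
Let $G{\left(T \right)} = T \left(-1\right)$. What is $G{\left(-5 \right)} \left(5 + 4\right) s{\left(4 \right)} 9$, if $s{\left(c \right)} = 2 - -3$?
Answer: $2025$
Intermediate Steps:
$G{\left(T \right)} = - T$
$s{\left(c \right)} = 5$ ($s{\left(c \right)} = 2 + 3 = 5$)
$G{\left(-5 \right)} \left(5 + 4\right) s{\left(4 \right)} 9 = \left(-1\right) \left(-5\right) \left(5 + 4\right) 5 \cdot 9 = 5 \cdot 9 \cdot 5 \cdot 9 = 5 \cdot 45 \cdot 9 = 225 \cdot 9 = 2025$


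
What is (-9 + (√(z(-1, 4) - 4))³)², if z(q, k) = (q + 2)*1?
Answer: 54 + 54*I*√3 ≈ 54.0 + 93.531*I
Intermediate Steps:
z(q, k) = 2 + q (z(q, k) = (2 + q)*1 = 2 + q)
(-9 + (√(z(-1, 4) - 4))³)² = (-9 + (√((2 - 1) - 4))³)² = (-9 + (√(1 - 4))³)² = (-9 + (√(-3))³)² = (-9 + (I*√3)³)² = (-9 - 3*I*√3)²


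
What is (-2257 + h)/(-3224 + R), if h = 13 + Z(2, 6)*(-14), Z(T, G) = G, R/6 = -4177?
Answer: 1164/14143 ≈ 0.082302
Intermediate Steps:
R = -25062 (R = 6*(-4177) = -25062)
h = -71 (h = 13 + 6*(-14) = 13 - 84 = -71)
(-2257 + h)/(-3224 + R) = (-2257 - 71)/(-3224 - 25062) = -2328/(-28286) = -2328*(-1/28286) = 1164/14143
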